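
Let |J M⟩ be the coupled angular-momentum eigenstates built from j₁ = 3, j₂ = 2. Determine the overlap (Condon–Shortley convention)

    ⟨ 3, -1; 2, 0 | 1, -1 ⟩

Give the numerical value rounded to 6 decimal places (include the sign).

+√(6/35) = +0.414039

triangle: 4!*2!*0!/7! = 48/5040
(j±m)!: 2!*4!*2!*2!*0!*2! = 384
prefactor² = (2J+1)*Δ*N² = 384/35
  k=2: +1/(2!*2!*2!*0!*0!*0!) = 1/8
Σ = 1/8  ⇒  CG² = 384/35*1/8² = 6/35
CG = +√(6/35) = +0.414039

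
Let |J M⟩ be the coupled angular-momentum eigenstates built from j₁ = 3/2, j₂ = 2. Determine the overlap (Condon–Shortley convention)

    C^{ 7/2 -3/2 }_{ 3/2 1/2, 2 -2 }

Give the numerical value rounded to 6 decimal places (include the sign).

√[8·0!3!4!/8! · 2!1!0!4!2!5!] = √(2304/7)
  +(−1)^0/∏(0,0,1,0,2,4)! = 1/48  (running 1/48)
⟨..|..⟩ = √(2304/7)·(1/48) = +0.377964

+√(1/7) ≈ +0.377964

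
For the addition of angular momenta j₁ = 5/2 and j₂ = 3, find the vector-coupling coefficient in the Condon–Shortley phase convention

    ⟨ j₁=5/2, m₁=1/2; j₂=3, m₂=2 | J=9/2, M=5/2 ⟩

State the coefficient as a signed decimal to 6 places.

j₁+j₂−J=1  J+j₁−j₂=4  J−j₁+j₂=5  j₁+j₂+J+1=11
(j₁±m₁, j₂±m₂, J±M) = (3,2,5,1,7,2)
P² = 115200/11
sum k=0..1:
  [0] +1/480 = 1/480
  [1] −1/144 = -1/144
S = -7/1440
C² = P²·S² = 49/198 ; C = -0.497468

-0.497468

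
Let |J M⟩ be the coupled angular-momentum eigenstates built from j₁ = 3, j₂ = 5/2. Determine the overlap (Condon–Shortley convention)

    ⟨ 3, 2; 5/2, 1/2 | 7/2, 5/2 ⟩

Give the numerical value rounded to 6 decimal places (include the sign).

-0.178174

√[8·2!4!3!/10! · 5!1!3!2!6!1!] = √(4608/7)
  +(−1)^0/∏(0,2,1,3,3,0)! = 1/72  (running 1/72)
  +(−1)^1/∏(1,1,0,2,4,1)! = -1/48  (running -1/144)
⟨..|..⟩ = √(4608/7)·(-1/144) = -0.178174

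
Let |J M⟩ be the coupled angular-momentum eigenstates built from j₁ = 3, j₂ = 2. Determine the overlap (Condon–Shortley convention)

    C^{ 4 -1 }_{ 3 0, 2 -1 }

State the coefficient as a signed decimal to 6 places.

+√(3/14) = +0.462910

√[9·1!5!3!/10! · 3!3!1!3!3!5!] = √(1944/7)
  +(−1)^0/∏(0,1,3,1,2,2)! = 1/24  (running 1/24)
  +(−1)^1/∏(1,0,2,0,3,3)! = -1/72  (running 1/36)
⟨..|..⟩ = √(1944/7)·(1/36) = +0.462910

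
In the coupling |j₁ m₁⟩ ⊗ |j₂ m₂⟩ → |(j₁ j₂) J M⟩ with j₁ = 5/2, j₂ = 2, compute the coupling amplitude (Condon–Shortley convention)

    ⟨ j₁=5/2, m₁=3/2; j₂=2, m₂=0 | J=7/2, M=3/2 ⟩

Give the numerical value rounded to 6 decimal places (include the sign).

+0.534522

triangle: 1!*4!*3!/9! = 144/362880
(j±m)!: 4!*1!*2!*2!*5!*2! = 23040
prefactor² = (2J+1)*Δ*N² = 512/7
  k=0: +1/(0!*1!*1!*2!*3!*1!) = 1/12
  k=1: −1/(1!*0!*0!*1!*4!*2!) = -1/48
Σ = 1/16  ⇒  CG² = 512/7*1/16² = 2/7
CG = +√(2/7) = +0.534522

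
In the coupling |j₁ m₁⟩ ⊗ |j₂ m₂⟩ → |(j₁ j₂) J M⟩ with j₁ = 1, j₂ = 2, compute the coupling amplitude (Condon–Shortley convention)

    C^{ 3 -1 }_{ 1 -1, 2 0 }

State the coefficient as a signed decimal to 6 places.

triangle: 0!·2!·4!/7! = 48/5040
(j±m)!: 0!·2!·2!·2!·2!·4! = 384
prefactor² = (2J+1)·Δ·N² = 128/5
  k=0: +1/(0!·0!·2!·2!·0!·2!) = 1/8
Σ = 1/8  ⇒  CG² = 128/5·1/8² = 2/5
CG = +√(2/5) = +0.632456

+√(2/5) ≈ +0.632456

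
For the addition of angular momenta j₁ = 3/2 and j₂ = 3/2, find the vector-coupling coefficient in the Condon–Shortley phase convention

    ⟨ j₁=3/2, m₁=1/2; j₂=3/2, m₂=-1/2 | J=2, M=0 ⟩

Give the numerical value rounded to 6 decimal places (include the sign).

j₁+j₂−J=1  J+j₁−j₂=2  J−j₁+j₂=2  j₁+j₂+J+1=6
(j₁±m₁, j₂±m₂, J±M) = (2,1,1,2,2,2)
P² = 4/9
sum k=0..1:
  [0] +1/1 = 1
  [1] −1/4 = -1/4
S = 3/4
C² = P²·S² = 1/4 ; C = +0.500000

+√(1/4) ≈ +0.500000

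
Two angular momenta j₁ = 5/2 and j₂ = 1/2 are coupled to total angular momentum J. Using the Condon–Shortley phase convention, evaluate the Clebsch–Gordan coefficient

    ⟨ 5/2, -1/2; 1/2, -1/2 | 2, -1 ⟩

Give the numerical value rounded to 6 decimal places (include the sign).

√[5·1!4!0!/6! · 2!3!0!1!1!3!] = √(12)
  +(−1)^0/∏(0,1,3,0,1,0)! = 1/6  (running 1/6)
⟨..|..⟩ = √(12)·(1/6) = +0.577350

+√(1/3) ≈ +0.577350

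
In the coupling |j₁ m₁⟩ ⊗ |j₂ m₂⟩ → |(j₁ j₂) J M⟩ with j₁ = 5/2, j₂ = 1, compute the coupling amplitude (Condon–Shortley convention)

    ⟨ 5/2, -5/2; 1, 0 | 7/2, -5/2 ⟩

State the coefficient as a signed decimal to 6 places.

+√(2/7) ≈ +0.534522

√[8·0!5!2!/8! · 0!5!1!1!1!6!] = √(28800/7)
  +(−1)^0/∏(0,0,5,1,0,1)! = 1/120  (running 1/120)
⟨..|..⟩ = √(28800/7)·(1/120) = +0.534522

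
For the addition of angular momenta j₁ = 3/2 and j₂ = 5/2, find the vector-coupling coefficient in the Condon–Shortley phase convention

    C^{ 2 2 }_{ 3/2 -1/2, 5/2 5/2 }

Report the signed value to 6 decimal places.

+0.690066

√[5·2!1!3!/7! · 1!2!5!0!4!0!] = √(480/7)
  +(−1)^2/∏(2,0,0,3,1,0)! = 1/12  (running 1/12)
⟨..|..⟩ = √(480/7)·(1/12) = +0.690066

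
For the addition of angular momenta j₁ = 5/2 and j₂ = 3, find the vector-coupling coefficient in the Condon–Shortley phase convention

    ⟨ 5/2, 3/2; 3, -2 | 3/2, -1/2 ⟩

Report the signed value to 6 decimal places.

√[4·4!1!2!/8! · 4!1!1!5!1!2!] = √(192/7)
  +(−1)^0/∏(0,4,1,1,0,1)! = 1/24  (running 1/24)
  +(−1)^1/∏(1,3,0,0,1,2)! = -1/12  (running -1/24)
⟨..|..⟩ = √(192/7)·(-1/24) = -0.218218

−√(1/21) = -0.218218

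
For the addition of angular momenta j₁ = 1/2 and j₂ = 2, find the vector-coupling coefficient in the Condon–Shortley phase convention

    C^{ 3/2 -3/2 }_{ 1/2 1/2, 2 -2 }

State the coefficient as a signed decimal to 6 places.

+√(4/5) = +0.894427

√[4·1!0!3!/5! · 1!0!0!4!0!3!] = √(144/5)
  +(−1)^0/∏(0,1,0,0,0,3)! = 1/6  (running 1/6)
⟨..|..⟩ = √(144/5)·(1/6) = +0.894427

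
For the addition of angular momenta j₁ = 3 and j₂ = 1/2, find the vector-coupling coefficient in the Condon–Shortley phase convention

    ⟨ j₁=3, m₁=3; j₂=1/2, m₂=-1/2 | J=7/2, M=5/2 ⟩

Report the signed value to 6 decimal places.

triangle: 0!×6!×1!/8! = 720/40320
(j±m)!: 6!×0!×0!×1!×6!×1! = 518400
prefactor² = (2J+1)×Δ×N² = 518400/7
  k=0: +1/(0!×0!×0!×0!×6!×1!) = 1/720
Σ = 1/720  ⇒  CG² = 518400/7×1/720² = 1/7
CG = +√(1/7) = +0.377964

+0.377964  (= +√(1/7))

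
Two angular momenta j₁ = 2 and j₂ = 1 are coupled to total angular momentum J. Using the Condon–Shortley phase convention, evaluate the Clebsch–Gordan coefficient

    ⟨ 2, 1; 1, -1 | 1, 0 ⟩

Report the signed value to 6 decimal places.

+√(3/10) = +0.547723

√[3·2!2!0!/5! · 3!1!0!2!1!1!] = √(6/5)
  +(−1)^0/∏(0,2,1,0,1,0)! = 1/2  (running 1/2)
⟨..|..⟩ = √(6/5)·(1/2) = +0.547723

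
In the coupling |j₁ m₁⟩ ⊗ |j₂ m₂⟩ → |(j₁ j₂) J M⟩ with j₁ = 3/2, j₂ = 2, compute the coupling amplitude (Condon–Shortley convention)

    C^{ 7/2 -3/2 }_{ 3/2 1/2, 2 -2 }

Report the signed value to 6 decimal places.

+0.377964

triangle: 0!*3!*4!/8! = 144/40320
(j±m)!: 2!*1!*0!*4!*2!*5! = 11520
prefactor² = (2J+1)*Δ*N² = 2304/7
  k=0: +1/(0!*0!*1!*0!*2!*4!) = 1/48
Σ = 1/48  ⇒  CG² = 2304/7*1/48² = 1/7
CG = +√(1/7) = +0.377964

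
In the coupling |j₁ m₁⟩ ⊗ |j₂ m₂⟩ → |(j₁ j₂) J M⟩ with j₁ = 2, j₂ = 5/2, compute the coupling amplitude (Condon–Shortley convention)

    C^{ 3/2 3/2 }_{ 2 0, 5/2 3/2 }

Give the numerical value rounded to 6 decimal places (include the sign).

+√(12/35) ≈ +0.585540

triangle: 3!×1!×2!/7! = 12/5040
(j±m)!: 2!×2!×4!×1!×3!×0! = 576
prefactor² = (2J+1)×Δ×N² = 192/35
  k=2: +1/(2!×1!×0!×2!×1!×0!) = 1/4
Σ = 1/4  ⇒  CG² = 192/35×1/4² = 12/35
CG = +√(12/35) = +0.585540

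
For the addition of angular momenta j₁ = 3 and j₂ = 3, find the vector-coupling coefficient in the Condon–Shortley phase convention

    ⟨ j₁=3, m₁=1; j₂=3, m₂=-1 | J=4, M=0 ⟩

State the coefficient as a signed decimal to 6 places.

+√(1/154) ≈ +0.080582

triangle: 2!*4!*4!/11! = 1152/39916800
(j±m)!: 4!*2!*2!*4!*4!*4! = 1327104
prefactor² = (2J+1)*Δ*N² = 663552/1925
  k=0: +1/(0!*2!*2!*2!*2!*2!) = 1/32
  k=1: −1/(1!*1!*1!*1!*3!*3!) = -1/36
  k=2: +1/(2!*0!*0!*0!*4!*4!) = 1/1152
Σ = 5/1152  ⇒  CG² = 663552/1925*5/1152² = 1/154
CG = +√(1/154) = +0.080582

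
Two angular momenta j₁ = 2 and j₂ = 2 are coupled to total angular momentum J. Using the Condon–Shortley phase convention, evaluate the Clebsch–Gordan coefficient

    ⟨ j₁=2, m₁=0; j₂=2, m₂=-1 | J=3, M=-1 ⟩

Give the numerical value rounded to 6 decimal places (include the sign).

+√(1/5) ≈ +0.447214

√[7·1!3!3!/8! · 2!2!1!3!2!4!] = √(36/5)
  +(−1)^0/∏(0,1,2,1,1,2)! = 1/4  (running 1/4)
  +(−1)^1/∏(1,0,1,0,2,3)! = -1/12  (running 1/6)
⟨..|..⟩ = √(36/5)·(1/6) = +0.447214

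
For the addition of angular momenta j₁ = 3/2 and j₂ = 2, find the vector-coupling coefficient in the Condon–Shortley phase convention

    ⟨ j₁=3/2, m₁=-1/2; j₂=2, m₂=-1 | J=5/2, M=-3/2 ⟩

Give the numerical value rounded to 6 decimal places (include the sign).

+√(1/35) = +0.169031

j₁+j₂−J=1  J+j₁−j₂=2  J−j₁+j₂=3  j₁+j₂+J+1=7
(j₁±m₁, j₂±m₂, J±M) = (1,2,1,3,1,4)
P² = 144/35
sum k=0..1:
  [0] +1/4 = 1/4
  [1] −1/6 = -1/6
S = 1/12
C² = P²·S² = 1/35 ; C = +0.169031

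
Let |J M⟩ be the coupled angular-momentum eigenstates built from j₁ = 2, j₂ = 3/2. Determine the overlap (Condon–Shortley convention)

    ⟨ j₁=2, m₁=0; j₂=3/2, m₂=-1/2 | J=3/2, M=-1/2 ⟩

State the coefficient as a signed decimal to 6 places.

−√(1/5) ≈ -0.447214

triangle: 2!·2!·1!/6! = 4/720
(j±m)!: 2!·2!·1!·2!·1!·2! = 16
prefactor² = (2J+1)·Δ·N² = 16/45
  k=0: +1/(0!·2!·2!·1!·0!·0!) = 1/4
  k=1: −1/(1!·1!·1!·0!·1!·1!) = -1
Σ = -3/4  ⇒  CG² = 16/45·(-3/4)² = 1/5
CG = −√(1/5) = -0.447214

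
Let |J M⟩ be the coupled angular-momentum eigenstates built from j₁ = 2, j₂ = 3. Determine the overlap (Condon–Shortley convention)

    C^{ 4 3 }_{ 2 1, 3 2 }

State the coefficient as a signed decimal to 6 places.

triangle: 1!×3!×5!/10! = 720/3628800
(j±m)!: 3!×1!×5!×1!×7!×1! = 3628800
prefactor² = (2J+1)×Δ×N² = 6480
  k=0: +1/(0!×1!×1!×5!×2!×0!) = 1/240
  k=1: −1/(1!×0!×0!×4!×3!×1!) = -1/144
Σ = -1/360  ⇒  CG² = 6480×(-1/360)² = 1/20
CG = −√(1/20) = -0.223607

−√(1/20) = -0.223607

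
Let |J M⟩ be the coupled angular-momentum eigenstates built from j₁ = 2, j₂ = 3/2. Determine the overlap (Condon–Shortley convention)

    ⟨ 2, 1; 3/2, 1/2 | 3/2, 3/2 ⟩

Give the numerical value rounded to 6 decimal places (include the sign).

j₁+j₂−J=2  J+j₁−j₂=2  J−j₁+j₂=1  j₁+j₂+J+1=6
(j₁±m₁, j₂±m₂, J±M) = (3,1,2,1,3,0)
P² = 8/5
sum k=1..1:
  [1] −1/2 = -1/2
S = -1/2
C² = P²·S² = 2/5 ; C = -0.632456

−√(2/5) = -0.632456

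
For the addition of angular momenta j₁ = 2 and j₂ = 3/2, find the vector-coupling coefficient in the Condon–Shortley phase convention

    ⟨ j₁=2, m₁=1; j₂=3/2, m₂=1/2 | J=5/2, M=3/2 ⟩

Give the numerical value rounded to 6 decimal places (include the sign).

j₁+j₂−J=1  J+j₁−j₂=3  J−j₁+j₂=2  j₁+j₂+J+1=7
(j₁±m₁, j₂±m₂, J±M) = (3,1,2,1,4,1)
P² = 144/35
sum k=0..1:
  [0] +1/4 = 1/4
  [1] −1/6 = -1/6
S = 1/12
C² = P²·S² = 1/35 ; C = +0.169031

+0.169031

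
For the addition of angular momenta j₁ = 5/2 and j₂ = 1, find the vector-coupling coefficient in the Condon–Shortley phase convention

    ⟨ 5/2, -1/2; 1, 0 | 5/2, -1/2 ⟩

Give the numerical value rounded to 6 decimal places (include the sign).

−√(1/35) ≈ -0.169031

triangle: 1!×4!×1!/7! = 24/5040
(j±m)!: 2!×3!×1!×1!×2!×3! = 144
prefactor² = (2J+1)×Δ×N² = 144/35
  k=0: +1/(0!×1!×3!×1!×1!×0!) = 1/6
  k=1: −1/(1!×0!×2!×0!×2!×1!) = -1/4
Σ = -1/12  ⇒  CG² = 144/35×(-1/12)² = 1/35
CG = −√(1/35) = -0.169031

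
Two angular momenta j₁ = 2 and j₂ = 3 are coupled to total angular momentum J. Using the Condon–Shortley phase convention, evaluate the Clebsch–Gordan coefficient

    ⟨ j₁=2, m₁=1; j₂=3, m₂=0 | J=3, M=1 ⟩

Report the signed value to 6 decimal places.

−√(1/30) = -0.182574

j₁+j₂−J=2  J+j₁−j₂=2  J−j₁+j₂=4  j₁+j₂+J+1=9
(j₁±m₁, j₂±m₂, J±M) = (3,1,3,3,4,2)
P² = 96/5
sum k=0..1:
  [0] +1/12 = 1/12
  [1] −1/8 = -1/8
S = -1/24
C² = P²·S² = 1/30 ; C = -0.182574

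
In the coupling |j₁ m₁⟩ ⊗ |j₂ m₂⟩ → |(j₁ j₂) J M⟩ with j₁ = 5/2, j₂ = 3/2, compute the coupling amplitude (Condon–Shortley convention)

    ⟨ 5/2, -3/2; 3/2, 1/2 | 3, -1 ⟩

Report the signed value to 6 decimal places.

triangle: 1!×4!×2!/8! = 48/40320
(j±m)!: 1!×4!×2!×1!×2!×4! = 2304
prefactor² = (2J+1)×Δ×N² = 96/5
  k=0: +1/(0!×1!×4!×2!×0!×0!) = 1/48
  k=1: −1/(1!×0!×3!×1!×1!×1!) = -1/6
Σ = -7/48  ⇒  CG² = 96/5×(-7/48)² = 49/120
CG = −√(49/120) = -0.639010

-0.639010  (= −√(49/120))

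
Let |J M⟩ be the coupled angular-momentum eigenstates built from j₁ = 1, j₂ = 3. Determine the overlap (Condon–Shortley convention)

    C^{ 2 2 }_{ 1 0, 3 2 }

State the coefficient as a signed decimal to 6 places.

−√(5/21) = -0.487950

√[5·2!0!4!/7! · 1!1!5!1!4!0!] = √(960/7)
  +(−1)^1/∏(1,1,0,4,0,0)! = -1/24  (running -1/24)
⟨..|..⟩ = √(960/7)·(-1/24) = -0.487950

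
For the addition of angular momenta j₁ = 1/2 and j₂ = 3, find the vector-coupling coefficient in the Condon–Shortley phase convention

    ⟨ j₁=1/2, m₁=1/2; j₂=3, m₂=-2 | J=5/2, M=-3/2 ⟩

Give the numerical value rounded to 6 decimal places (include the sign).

triangle: 1!×0!×5!/7! = 120/5040
(j±m)!: 1!×0!×1!×5!×1!×4! = 2880
prefactor² = (2J+1)×Δ×N² = 2880/7
  k=0: +1/(0!×1!×0!×1!×0!×4!) = 1/24
Σ = 1/24  ⇒  CG² = 2880/7×1/24² = 5/7
CG = +√(5/7) = +0.845154

+0.845154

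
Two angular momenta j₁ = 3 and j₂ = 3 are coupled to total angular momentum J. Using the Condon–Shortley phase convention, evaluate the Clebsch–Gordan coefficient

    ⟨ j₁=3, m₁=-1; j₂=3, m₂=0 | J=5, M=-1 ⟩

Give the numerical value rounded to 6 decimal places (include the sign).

j₁+j₂−J=1  J+j₁−j₂=5  J−j₁+j₂=5  j₁+j₂+J+1=12
(j₁±m₁, j₂±m₂, J±M) = (2,4,3,3,4,6)
P² = 69120/7
sum k=0..1:
  [0] +1/288 = 1/288
  [1] −1/144 = -1/144
S = -1/288
C² = P²·S² = 5/42 ; C = -0.345033

-0.345033  (= −√(5/42))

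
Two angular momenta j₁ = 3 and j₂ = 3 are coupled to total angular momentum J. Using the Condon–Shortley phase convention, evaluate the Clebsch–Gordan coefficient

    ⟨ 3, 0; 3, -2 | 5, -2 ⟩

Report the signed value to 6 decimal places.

j₁+j₂−J=1  J+j₁−j₂=5  J−j₁+j₂=5  j₁+j₂+J+1=12
(j₁±m₁, j₂±m₂, J±M) = (3,3,1,5,3,7)
P² = 43200
sum k=0..1:
  [0] +1/288 = 1/288
  [1] −1/1440 = -1/1440
S = 1/360
C² = P²·S² = 1/3 ; C = +0.577350

+√(1/3) ≈ +0.577350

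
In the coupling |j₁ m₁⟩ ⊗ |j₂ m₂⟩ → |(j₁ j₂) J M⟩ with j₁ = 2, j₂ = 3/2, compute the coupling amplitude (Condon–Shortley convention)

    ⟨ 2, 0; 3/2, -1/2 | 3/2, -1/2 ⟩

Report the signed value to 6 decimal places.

√[4·2!2!1!/6! · 2!2!1!2!1!2!] = √(16/45)
  +(−1)^0/∏(0,2,2,1,0,0)! = 1/4  (running 1/4)
  +(−1)^1/∏(1,1,1,0,1,1)! = -1  (running -3/4)
⟨..|..⟩ = √(16/45)·(-3/4) = -0.447214

-0.447214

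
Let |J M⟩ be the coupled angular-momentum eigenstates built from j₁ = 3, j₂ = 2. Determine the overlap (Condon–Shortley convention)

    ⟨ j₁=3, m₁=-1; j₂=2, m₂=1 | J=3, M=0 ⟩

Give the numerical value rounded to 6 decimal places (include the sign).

+0.182574  (= +√(1/30))

j₁+j₂−J=2  J+j₁−j₂=4  J−j₁+j₂=2  j₁+j₂+J+1=9
(j₁±m₁, j₂±m₂, J±M) = (2,4,3,1,3,3)
P² = 96/5
sum k=1..2:
  [1] −1/12 = -1/12
  [2] +1/8 = 1/8
S = 1/24
C² = P²·S² = 1/30 ; C = +0.182574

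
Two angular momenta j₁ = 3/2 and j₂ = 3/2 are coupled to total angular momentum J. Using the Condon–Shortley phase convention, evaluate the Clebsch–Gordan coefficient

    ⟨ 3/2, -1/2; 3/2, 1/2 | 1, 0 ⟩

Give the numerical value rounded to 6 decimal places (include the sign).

j₁+j₂−J=2  J+j₁−j₂=1  J−j₁+j₂=1  j₁+j₂+J+1=5
(j₁±m₁, j₂±m₂, J±M) = (1,2,2,1,1,1)
P² = 1/5
sum k=1..2:
  [1] −1/1 = -1
  [2] +1/2 = 1/2
S = -1/2
C² = P²·S² = 1/20 ; C = -0.223607

-0.223607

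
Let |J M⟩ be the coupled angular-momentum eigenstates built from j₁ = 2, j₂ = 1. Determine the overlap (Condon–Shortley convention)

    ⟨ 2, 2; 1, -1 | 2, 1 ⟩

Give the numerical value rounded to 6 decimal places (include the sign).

triangle: 1!×3!×1!/6! = 6/720
(j±m)!: 4!×0!×0!×2!×3!×1! = 288
prefactor² = (2J+1)×Δ×N² = 12
  k=0: +1/(0!×1!×0!×0!×3!×1!) = 1/6
Σ = 1/6  ⇒  CG² = 12×1/6² = 1/3
CG = +√(1/3) = +0.577350

+0.577350  (= +√(1/3))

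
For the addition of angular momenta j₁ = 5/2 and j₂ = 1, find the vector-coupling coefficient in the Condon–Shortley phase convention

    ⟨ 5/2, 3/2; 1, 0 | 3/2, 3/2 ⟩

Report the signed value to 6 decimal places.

−√(4/15) ≈ -0.516398

j₁+j₂−J=2  J+j₁−j₂=3  J−j₁+j₂=0  j₁+j₂+J+1=6
(j₁±m₁, j₂±m₂, J±M) = (4,1,1,1,3,0)
P² = 48/5
sum k=1..1:
  [1] −1/6 = -1/6
S = -1/6
C² = P²·S² = 4/15 ; C = -0.516398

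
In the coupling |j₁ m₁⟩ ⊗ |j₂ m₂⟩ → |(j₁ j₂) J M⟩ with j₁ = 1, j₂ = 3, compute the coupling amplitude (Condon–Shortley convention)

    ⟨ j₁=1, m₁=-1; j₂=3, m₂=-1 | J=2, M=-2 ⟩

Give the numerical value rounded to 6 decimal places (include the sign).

√[5·2!0!4!/7! · 0!2!2!4!0!4!] = √(768/7)
  +(−1)^2/∏(2,0,0,0,0,4)! = 1/48  (running 1/48)
⟨..|..⟩ = √(768/7)·(1/48) = +0.218218

+0.218218  (= +√(1/21))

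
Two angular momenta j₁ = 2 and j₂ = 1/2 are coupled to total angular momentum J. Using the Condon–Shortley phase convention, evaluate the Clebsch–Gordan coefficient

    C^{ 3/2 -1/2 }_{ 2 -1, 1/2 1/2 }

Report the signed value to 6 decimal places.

-0.774597

triangle: 1!×3!×0!/5! = 6/120
(j±m)!: 1!×3!×1!×0!×1!×2! = 12
prefactor² = (2J+1)×Δ×N² = 12/5
  k=1: −1/(1!×0!×2!×0!×1!×0!) = -1/2
Σ = -1/2  ⇒  CG² = 12/5×(-1/2)² = 3/5
CG = −√(3/5) = -0.774597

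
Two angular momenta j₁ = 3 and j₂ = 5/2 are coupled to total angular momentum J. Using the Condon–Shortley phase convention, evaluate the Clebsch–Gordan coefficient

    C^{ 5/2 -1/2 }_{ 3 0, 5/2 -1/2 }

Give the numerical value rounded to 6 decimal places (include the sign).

−√(8/105) = -0.276026

triangle: 3!×3!×2!/9! = 72/362880
(j±m)!: 3!×3!×2!×3!×2!×3! = 5184
prefactor² = (2J+1)×Δ×N² = 216/35
  k=0: +1/(0!×3!×3!×2!×0!×0!) = 1/72
  k=1: −1/(1!×2!×2!×1!×1!×1!) = -1/4
  k=2: +1/(2!×1!×1!×0!×2!×2!) = 1/8
Σ = -1/9  ⇒  CG² = 216/35×(-1/9)² = 8/105
CG = −√(8/105) = -0.276026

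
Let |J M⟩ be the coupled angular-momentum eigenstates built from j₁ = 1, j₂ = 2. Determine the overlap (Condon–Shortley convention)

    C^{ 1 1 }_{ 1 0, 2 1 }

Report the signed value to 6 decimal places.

√[3·2!0!2!/5! · 1!1!3!1!2!0!] = √(6/5)
  +(−1)^1/∏(1,1,0,2,0,0)! = -1/2  (running -1/2)
⟨..|..⟩ = √(6/5)·(-1/2) = -0.547723

−√(3/10) = -0.547723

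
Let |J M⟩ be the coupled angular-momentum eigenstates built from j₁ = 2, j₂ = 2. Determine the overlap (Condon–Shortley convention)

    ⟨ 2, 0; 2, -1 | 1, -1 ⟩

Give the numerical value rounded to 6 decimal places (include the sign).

−√(3/10) = -0.547723

j₁+j₂−J=3  J+j₁−j₂=1  J−j₁+j₂=1  j₁+j₂+J+1=6
(j₁±m₁, j₂±m₂, J±M) = (2,2,1,3,0,2)
P² = 6/5
sum k=1..1:
  [1] −1/2 = -1/2
S = -1/2
C² = P²·S² = 3/10 ; C = -0.547723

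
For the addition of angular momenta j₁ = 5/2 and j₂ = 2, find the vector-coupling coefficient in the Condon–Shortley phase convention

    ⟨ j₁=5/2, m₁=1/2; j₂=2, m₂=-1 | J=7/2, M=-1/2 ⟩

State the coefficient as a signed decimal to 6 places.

+√(14/45) ≈ +0.557773

triangle: 1!*4!*3!/9! = 144/362880
(j±m)!: 3!*2!*1!*3!*3!*4! = 10368
prefactor² = (2J+1)*Δ*N² = 1152/35
  k=0: +1/(0!*1!*2!*1!*2!*2!) = 1/8
  k=1: −1/(1!*0!*1!*0!*3!*3!) = -1/36
Σ = 7/72  ⇒  CG² = 1152/35*7/72² = 14/45
CG = +√(14/45) = +0.557773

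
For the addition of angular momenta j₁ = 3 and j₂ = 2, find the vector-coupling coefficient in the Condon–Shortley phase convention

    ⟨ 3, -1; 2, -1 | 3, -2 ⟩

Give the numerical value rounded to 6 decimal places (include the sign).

triangle: 2!·4!·2!/9! = 96/362880
(j±m)!: 2!·4!·1!·3!·1!·5! = 34560
prefactor² = (2J+1)·Δ·N² = 64
  k=0: +1/(0!·2!·4!·1!·0!·1!) = 1/48
  k=1: −1/(1!·1!·3!·0!·1!·2!) = -1/12
Σ = -1/16  ⇒  CG² = 64·(-1/16)² = 1/4
CG = −√(1/4) = -0.500000

-0.500000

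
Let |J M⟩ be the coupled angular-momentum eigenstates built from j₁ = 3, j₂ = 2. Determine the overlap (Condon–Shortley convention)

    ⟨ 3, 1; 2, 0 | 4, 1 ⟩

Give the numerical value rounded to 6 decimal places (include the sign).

+√(3/28) = +0.327327

triangle: 1!*5!*3!/10! = 720/3628800
(j±m)!: 4!*2!*2!*2!*5!*3! = 138240
prefactor² = (2J+1)*Δ*N² = 1728/7
  k=0: +1/(0!*1!*2!*2!*3!*1!) = 1/24
  k=1: −1/(1!*0!*1!*1!*4!*2!) = -1/48
Σ = 1/48  ⇒  CG² = 1728/7*1/48² = 3/28
CG = +√(3/28) = +0.327327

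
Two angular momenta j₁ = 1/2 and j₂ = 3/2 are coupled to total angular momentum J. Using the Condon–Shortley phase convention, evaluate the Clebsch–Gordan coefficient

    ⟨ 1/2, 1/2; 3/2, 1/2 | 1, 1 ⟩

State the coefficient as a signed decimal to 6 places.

+0.500000

j₁+j₂−J=1  J+j₁−j₂=0  J−j₁+j₂=2  j₁+j₂+J+1=4
(j₁±m₁, j₂±m₂, J±M) = (1,0,2,1,2,0)
P² = 1
sum k=0..0:
  [0] +1/2 = 1/2
S = 1/2
C² = P²·S² = 1/4 ; C = +0.500000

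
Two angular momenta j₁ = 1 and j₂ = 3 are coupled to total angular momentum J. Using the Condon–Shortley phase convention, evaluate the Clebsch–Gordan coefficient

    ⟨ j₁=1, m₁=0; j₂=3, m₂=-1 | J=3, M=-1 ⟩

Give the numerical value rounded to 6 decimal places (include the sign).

√[7·1!1!5!/8! · 1!1!2!4!2!4!] = √(48)
  +(−1)^0/∏(0,1,1,2,0,3)! = 1/12  (running 1/12)
  +(−1)^1/∏(1,0,0,1,1,4)! = -1/24  (running 1/24)
⟨..|..⟩ = √(48)·(1/24) = +0.288675

+0.288675  (= +√(1/12))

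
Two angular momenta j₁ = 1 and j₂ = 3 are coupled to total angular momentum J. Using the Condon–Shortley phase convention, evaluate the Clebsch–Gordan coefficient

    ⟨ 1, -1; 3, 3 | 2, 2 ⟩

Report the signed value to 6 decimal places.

j₁+j₂−J=2  J+j₁−j₂=0  J−j₁+j₂=4  j₁+j₂+J+1=7
(j₁±m₁, j₂±m₂, J±M) = (0,2,6,0,4,0)
P² = 11520/7
sum k=2..2:
  [2] +1/48 = 1/48
S = 1/48
C² = P²·S² = 5/7 ; C = +0.845154

+0.845154  (= +√(5/7))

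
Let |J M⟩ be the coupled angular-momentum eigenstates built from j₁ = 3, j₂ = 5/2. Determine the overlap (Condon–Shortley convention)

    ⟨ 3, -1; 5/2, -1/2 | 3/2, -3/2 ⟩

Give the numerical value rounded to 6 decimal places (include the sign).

√[4·4!2!1!/8! · 2!4!2!3!0!3!] = √(576/35)
  +(−1)^2/∏(2,2,2,0,0,1)! = 1/8  (running 1/8)
⟨..|..⟩ = √(576/35)·(1/8) = +0.507093

+√(9/35) ≈ +0.507093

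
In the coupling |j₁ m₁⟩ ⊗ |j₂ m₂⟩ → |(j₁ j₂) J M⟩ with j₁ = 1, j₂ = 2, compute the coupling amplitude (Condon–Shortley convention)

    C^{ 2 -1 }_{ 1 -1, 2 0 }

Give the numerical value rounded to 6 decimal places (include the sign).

√[5·1!1!3!/6! · 0!2!2!2!1!3!] = √(2)
  +(−1)^1/∏(1,0,1,1,0,2)! = -1/2  (running -1/2)
⟨..|..⟩ = √(2)·(-1/2) = -0.707107

-0.707107  (= −√(1/2))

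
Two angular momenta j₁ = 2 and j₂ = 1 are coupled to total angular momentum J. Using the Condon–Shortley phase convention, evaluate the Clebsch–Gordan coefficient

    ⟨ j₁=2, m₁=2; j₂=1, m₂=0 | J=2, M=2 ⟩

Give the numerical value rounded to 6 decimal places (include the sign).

+√(2/3) = +0.816497

triangle: 1!·3!·1!/6! = 6/720
(j±m)!: 4!·0!·1!·1!·4!·0! = 576
prefactor² = (2J+1)·Δ·N² = 24
  k=0: +1/(0!·1!·0!·1!·3!·0!) = 1/6
Σ = 1/6  ⇒  CG² = 24·1/6² = 2/3
CG = +√(2/3) = +0.816497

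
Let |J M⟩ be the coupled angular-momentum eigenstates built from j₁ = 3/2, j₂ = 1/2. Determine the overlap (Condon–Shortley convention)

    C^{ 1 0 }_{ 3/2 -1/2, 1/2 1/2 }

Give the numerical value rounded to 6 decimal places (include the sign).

−√(1/2) ≈ -0.707107

triangle: 1!·2!·0!/4! = 2/24
(j±m)!: 1!·2!·1!·0!·1!·1! = 2
prefactor² = (2J+1)·Δ·N² = 1/2
  k=1: −1/(1!·0!·1!·0!·1!·0!) = -1
Σ = -1  ⇒  CG² = 1/2·(-1)² = 1/2
CG = −√(1/2) = -0.707107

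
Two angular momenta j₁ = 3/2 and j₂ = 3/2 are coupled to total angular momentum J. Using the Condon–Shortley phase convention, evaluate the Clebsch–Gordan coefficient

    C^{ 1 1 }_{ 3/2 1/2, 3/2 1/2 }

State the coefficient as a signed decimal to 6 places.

j₁+j₂−J=2  J+j₁−j₂=1  J−j₁+j₂=1  j₁+j₂+J+1=5
(j₁±m₁, j₂±m₂, J±M) = (2,1,2,1,2,0)
P² = 2/5
sum k=1..1:
  [1] −1/1 = -1
S = -1
C² = P²·S² = 2/5 ; C = -0.632456

-0.632456  (= −√(2/5))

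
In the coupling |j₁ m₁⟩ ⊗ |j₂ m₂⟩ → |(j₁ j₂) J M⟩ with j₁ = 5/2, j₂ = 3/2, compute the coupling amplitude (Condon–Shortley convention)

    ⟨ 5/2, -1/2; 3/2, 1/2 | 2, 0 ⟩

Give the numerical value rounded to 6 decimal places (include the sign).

j₁+j₂−J=2  J+j₁−j₂=3  J−j₁+j₂=1  j₁+j₂+J+1=7
(j₁±m₁, j₂±m₂, J±M) = (2,3,2,1,2,2)
P² = 8/7
sum k=1..2:
  [1] −1/2 = -1/2
  [2] +1/4 = 1/4
S = -1/4
C² = P²·S² = 1/14 ; C = -0.267261

−√(1/14) = -0.267261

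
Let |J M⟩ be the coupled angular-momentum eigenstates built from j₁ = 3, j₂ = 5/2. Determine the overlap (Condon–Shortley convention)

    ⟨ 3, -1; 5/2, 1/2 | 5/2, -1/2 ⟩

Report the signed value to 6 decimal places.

triangle: 3!×3!×2!/9! = 72/362880
(j±m)!: 2!×4!×3!×2!×2!×3! = 6912
prefactor² = (2J+1)×Δ×N² = 288/35
  k=1: −1/(1!×2!×3!×2!×0!×0!) = -1/24
  k=2: +1/(2!×1!×2!×1!×1!×1!) = 1/4
  k=3: −1/(3!×0!×1!×0!×2!×2!) = -1/24
Σ = 1/6  ⇒  CG² = 288/35×1/6² = 8/35
CG = +√(8/35) = +0.478091

+√(8/35) ≈ +0.478091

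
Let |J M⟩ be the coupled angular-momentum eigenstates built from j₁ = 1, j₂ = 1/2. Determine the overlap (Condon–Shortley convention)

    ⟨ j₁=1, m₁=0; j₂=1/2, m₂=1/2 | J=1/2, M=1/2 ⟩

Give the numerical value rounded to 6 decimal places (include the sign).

√[2·1!1!0!/3! · 1!1!1!0!1!0!] = √(1/3)
  +(−1)^1/∏(1,0,0,0,1,0)! = -1  (running -1)
⟨..|..⟩ = √(1/3)·(-1) = -0.577350

−√(1/3) = -0.577350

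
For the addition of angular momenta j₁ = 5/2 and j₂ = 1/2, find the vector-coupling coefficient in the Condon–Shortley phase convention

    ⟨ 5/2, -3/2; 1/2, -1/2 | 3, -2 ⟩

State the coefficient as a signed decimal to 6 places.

triangle: 0!*5!*1!/7! = 120/5040
(j±m)!: 1!*4!*0!*1!*1!*5! = 2880
prefactor² = (2J+1)*Δ*N² = 480
  k=0: +1/(0!*0!*4!*0!*1!*1!) = 1/24
Σ = 1/24  ⇒  CG² = 480*1/24² = 5/6
CG = +√(5/6) = +0.912871

+√(5/6) ≈ +0.912871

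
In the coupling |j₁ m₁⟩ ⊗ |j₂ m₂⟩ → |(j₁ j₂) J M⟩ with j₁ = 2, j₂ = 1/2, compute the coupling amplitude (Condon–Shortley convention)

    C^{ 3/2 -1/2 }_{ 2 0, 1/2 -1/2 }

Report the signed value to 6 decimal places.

+√(2/5) = +0.632456

√[4·1!3!0!/5! · 2!2!0!1!1!2!] = √(8/5)
  +(−1)^0/∏(0,1,2,0,1,0)! = 1/2  (running 1/2)
⟨..|..⟩ = √(8/5)·(1/2) = +0.632456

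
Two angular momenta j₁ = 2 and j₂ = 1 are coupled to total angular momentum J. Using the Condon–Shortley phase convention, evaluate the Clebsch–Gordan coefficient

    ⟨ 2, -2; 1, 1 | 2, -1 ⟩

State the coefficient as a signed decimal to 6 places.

triangle: 1!×3!×1!/6! = 6/720
(j±m)!: 0!×4!×2!×0!×1!×3! = 288
prefactor² = (2J+1)×Δ×N² = 12
  k=1: −1/(1!×0!×3!×1!×0!×0!) = -1/6
Σ = -1/6  ⇒  CG² = 12×(-1/6)² = 1/3
CG = −√(1/3) = -0.577350

−√(1/3) = -0.577350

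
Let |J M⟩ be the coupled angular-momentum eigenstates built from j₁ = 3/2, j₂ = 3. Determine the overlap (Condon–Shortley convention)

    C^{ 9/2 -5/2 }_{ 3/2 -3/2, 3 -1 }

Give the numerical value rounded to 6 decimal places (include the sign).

+0.645497  (= +√(5/12))

j₁+j₂−J=0  J+j₁−j₂=3  J−j₁+j₂=6  j₁+j₂+J+1=10
(j₁±m₁, j₂±m₂, J±M) = (0,3,2,4,2,7)
P² = 34560
sum k=0..0:
  [0] +1/288 = 1/288
S = 1/288
C² = P²·S² = 5/12 ; C = +0.645497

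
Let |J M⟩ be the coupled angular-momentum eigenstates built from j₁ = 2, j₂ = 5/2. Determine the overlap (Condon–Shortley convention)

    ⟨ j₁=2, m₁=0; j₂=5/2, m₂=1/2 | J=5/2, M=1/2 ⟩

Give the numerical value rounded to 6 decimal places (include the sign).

triangle: 2!*2!*3!/8! = 24/40320
(j±m)!: 2!*2!*3!*2!*3!*2! = 576
prefactor² = (2J+1)*Δ*N² = 72/35
  k=0: +1/(0!*2!*2!*3!*0!*0!) = 1/24
  k=1: −1/(1!*1!*1!*2!*1!*1!) = -1/2
  k=2: +1/(2!*0!*0!*1!*2!*2!) = 1/8
Σ = -1/3  ⇒  CG² = 72/35*(-1/3)² = 8/35
CG = −√(8/35) = -0.478091

-0.478091  (= −√(8/35))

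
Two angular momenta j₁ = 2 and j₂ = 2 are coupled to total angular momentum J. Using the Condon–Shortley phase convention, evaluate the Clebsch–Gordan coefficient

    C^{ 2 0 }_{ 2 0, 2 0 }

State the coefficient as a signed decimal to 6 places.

−√(2/7) = -0.534522

triangle: 2!·2!·2!/7! = 8/5040
(j±m)!: 2!·2!·2!·2!·2!·2! = 64
prefactor² = (2J+1)·Δ·N² = 32/63
  k=0: +1/(0!·2!·2!·2!·0!·0!) = 1/8
  k=1: −1/(1!·1!·1!·1!·1!·1!) = -1
  k=2: +1/(2!·0!·0!·0!·2!·2!) = 1/8
Σ = -3/4  ⇒  CG² = 32/63·(-3/4)² = 2/7
CG = −√(2/7) = -0.534522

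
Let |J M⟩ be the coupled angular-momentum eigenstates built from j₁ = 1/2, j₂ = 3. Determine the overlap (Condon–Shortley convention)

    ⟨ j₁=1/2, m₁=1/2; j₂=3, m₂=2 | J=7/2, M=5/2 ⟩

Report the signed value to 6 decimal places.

+√(6/7) = +0.925820

j₁+j₂−J=0  J+j₁−j₂=1  J−j₁+j₂=6  j₁+j₂+J+1=8
(j₁±m₁, j₂±m₂, J±M) = (1,0,5,1,6,1)
P² = 86400/7
sum k=0..0:
  [0] +1/120 = 1/120
S = 1/120
C² = P²·S² = 6/7 ; C = +0.925820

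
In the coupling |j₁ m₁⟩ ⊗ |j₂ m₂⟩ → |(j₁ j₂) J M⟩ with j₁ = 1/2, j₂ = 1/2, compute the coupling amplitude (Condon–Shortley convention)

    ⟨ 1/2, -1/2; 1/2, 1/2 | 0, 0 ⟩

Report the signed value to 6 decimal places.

√[1·1!0!0!/2! · 0!1!1!0!0!0!] = √(1/2)
  +(−1)^1/∏(1,0,0,0,0,0)! = -1  (running -1)
⟨..|..⟩ = √(1/2)·(-1) = -0.707107

-0.707107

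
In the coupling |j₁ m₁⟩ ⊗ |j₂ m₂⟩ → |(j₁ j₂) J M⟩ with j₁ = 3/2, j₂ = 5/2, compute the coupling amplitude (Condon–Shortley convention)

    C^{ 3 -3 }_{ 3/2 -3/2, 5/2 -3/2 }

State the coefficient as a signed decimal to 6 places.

-0.612372  (= −√(3/8))

√[7·1!2!4!/8! · 0!3!1!4!0!6!] = √(864)
  +(−1)^1/∏(1,0,2,0,0,4)! = -1/48  (running -1/48)
⟨..|..⟩ = √(864)·(-1/48) = -0.612372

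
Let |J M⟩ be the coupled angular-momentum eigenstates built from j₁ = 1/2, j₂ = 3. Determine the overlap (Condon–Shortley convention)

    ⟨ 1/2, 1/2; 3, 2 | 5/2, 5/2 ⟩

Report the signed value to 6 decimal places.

triangle: 1!*0!*5!/7! = 120/5040
(j±m)!: 1!*0!*5!*1!*5!*0! = 14400
prefactor² = (2J+1)*Δ*N² = 14400/7
  k=0: +1/(0!*1!*0!*5!*0!*0!) = 1/120
Σ = 1/120  ⇒  CG² = 14400/7*1/120² = 1/7
CG = +√(1/7) = +0.377964

+0.377964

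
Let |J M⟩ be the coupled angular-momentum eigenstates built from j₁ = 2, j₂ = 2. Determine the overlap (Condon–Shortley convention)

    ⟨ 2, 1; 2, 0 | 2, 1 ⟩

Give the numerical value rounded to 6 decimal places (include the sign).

-0.267261  (= −√(1/14))

√[5·2!2!2!/7! · 3!1!2!2!3!1!] = √(8/7)
  +(−1)^0/∏(0,2,1,2,1,0)! = 1/4  (running 1/4)
  +(−1)^1/∏(1,1,0,1,2,1)! = -1/2  (running -1/4)
⟨..|..⟩ = √(8/7)·(-1/4) = -0.267261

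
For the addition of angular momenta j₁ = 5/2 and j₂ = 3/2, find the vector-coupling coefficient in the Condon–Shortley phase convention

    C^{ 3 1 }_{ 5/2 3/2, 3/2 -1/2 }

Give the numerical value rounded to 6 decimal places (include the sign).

j₁+j₂−J=1  J+j₁−j₂=4  J−j₁+j₂=2  j₁+j₂+J+1=8
(j₁±m₁, j₂±m₂, J±M) = (4,1,1,2,4,2)
P² = 96/5
sum k=0..1:
  [0] +1/6 = 1/6
  [1] −1/48 = -1/48
S = 7/48
C² = P²·S² = 49/120 ; C = +0.639010

+√(49/120) = +0.639010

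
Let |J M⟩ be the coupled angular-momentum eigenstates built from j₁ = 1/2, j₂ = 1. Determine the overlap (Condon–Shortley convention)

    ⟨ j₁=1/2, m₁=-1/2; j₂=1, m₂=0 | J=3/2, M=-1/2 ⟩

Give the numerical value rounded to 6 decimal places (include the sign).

+0.816497  (= +√(2/3))

triangle: 0!×1!×2!/4! = 2/24
(j±m)!: 0!×1!×1!×1!×1!×2! = 2
prefactor² = (2J+1)×Δ×N² = 2/3
  k=0: +1/(0!×0!×1!×1!×0!×1!) = 1
Σ = 1  ⇒  CG² = 2/3×1² = 2/3
CG = +√(2/3) = +0.816497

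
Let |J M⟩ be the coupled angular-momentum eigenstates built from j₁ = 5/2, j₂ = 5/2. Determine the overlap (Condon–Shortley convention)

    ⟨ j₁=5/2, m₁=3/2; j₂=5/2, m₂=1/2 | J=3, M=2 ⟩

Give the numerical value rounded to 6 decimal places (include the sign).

-0.288675

j₁+j₂−J=2  J+j₁−j₂=3  J−j₁+j₂=3  j₁+j₂+J+1=9
(j₁±m₁, j₂±m₂, J±M) = (4,1,3,2,5,1)
P² = 48
sum k=0..1:
  [0] +1/24 = 1/24
  [1] −1/12 = -1/12
S = -1/24
C² = P²·S² = 1/12 ; C = -0.288675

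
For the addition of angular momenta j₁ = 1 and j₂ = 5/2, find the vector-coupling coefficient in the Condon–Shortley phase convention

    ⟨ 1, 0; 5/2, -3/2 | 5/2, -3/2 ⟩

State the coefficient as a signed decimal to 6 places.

√[6·1!1!4!/7! · 1!1!1!4!1!4!] = √(576/35)
  +(−1)^0/∏(0,1,1,1,0,3)! = 1/6  (running 1/6)
  +(−1)^1/∏(1,0,0,0,1,4)! = -1/24  (running 1/8)
⟨..|..⟩ = √(576/35)·(1/8) = +0.507093

+√(9/35) ≈ +0.507093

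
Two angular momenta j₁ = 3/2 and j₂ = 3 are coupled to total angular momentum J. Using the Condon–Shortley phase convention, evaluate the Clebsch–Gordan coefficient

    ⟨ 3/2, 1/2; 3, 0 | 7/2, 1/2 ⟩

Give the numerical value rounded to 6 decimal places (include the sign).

+√(2/21) = +0.308607

j₁+j₂−J=1  J+j₁−j₂=2  J−j₁+j₂=5  j₁+j₂+J+1=9
(j₁±m₁, j₂±m₂, J±M) = (2,1,3,3,4,3)
P² = 384/7
sum k=0..1:
  [0] +1/12 = 1/12
  [1] −1/24 = -1/24
S = 1/24
C² = P²·S² = 2/21 ; C = +0.308607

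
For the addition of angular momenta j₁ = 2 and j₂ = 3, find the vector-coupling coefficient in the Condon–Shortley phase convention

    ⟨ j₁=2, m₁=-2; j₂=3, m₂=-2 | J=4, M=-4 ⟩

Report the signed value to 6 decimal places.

triangle: 1!*3!*5!/10! = 720/3628800
(j±m)!: 0!*4!*1!*5!*0!*8! = 116121600
prefactor² = (2J+1)*Δ*N² = 207360
  k=1: −1/(1!*0!*3!*0!*0!*5!) = -1/720
Σ = -1/720  ⇒  CG² = 207360*(-1/720)² = 2/5
CG = −√(2/5) = -0.632456

−√(2/5) ≈ -0.632456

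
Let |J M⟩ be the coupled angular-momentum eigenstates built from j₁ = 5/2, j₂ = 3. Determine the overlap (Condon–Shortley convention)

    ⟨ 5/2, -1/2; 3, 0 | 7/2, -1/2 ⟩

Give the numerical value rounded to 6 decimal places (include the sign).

√[8·2!3!4!/10! · 2!3!3!3!3!4!] = √(6912/175)
  +(−1)^0/∏(0,2,3,3,0,1)! = 1/72  (running 1/72)
  +(−1)^1/∏(1,1,2,2,1,2)! = -1/8  (running -1/9)
  +(−1)^2/∏(2,0,1,1,2,3)! = 1/24  (running -5/72)
⟨..|..⟩ = √(6912/175)·(-5/72) = -0.436436

-0.436436  (= −√(4/21))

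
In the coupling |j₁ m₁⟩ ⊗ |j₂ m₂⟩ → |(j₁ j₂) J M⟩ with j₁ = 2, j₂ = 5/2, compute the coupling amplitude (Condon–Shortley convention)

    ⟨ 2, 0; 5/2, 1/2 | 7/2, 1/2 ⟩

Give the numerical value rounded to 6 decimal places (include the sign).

√[8·1!3!4!/9! · 2!2!3!2!4!3!] = √(768/35)
  +(−1)^0/∏(0,1,2,3,1,1)! = 1/12  (running 1/12)
  +(−1)^1/∏(1,0,1,2,2,2)! = -1/8  (running -1/24)
⟨..|..⟩ = √(768/35)·(-1/24) = -0.195180

-0.195180  (= −√(4/105))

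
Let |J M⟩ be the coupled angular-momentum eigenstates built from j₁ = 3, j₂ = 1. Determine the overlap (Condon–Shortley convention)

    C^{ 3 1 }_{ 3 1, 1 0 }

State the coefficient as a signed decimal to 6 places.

triangle: 1!·5!·1!/8! = 120/40320
(j±m)!: 4!·2!·1!·1!·4!·2! = 2304
prefactor² = (2J+1)·Δ·N² = 48
  k=0: +1/(0!·1!·2!·1!·3!·0!) = 1/12
  k=1: −1/(1!·0!·1!·0!·4!·1!) = -1/24
Σ = 1/24  ⇒  CG² = 48·1/24² = 1/12
CG = +√(1/12) = +0.288675

+0.288675  (= +√(1/12))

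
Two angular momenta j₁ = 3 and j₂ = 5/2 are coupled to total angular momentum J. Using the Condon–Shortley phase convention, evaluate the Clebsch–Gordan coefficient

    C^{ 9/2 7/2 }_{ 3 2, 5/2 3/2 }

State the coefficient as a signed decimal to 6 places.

triangle: 1!×5!×4!/11! = 2880/39916800
(j±m)!: 5!×1!×4!×1!×8!×1! = 116121600
prefactor² = (2J+1)×Δ×N² = 921600/11
  k=0: +1/(0!×1!×1!×4!×4!×0!) = 1/576
  k=1: −1/(1!×0!×0!×3!×5!×1!) = -1/720
Σ = 1/2880  ⇒  CG² = 921600/11×1/2880² = 1/99
CG = +√(1/99) = +0.100504

+√(1/99) ≈ +0.100504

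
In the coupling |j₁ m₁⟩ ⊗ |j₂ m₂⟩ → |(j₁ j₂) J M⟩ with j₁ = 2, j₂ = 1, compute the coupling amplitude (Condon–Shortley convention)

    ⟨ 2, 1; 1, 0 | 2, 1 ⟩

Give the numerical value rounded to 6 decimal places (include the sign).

√[5·1!3!1!/6! · 3!1!1!1!3!1!] = √(3/2)
  +(−1)^0/∏(0,1,1,1,2,0)! = 1/2  (running 1/2)
  +(−1)^1/∏(1,0,0,0,3,1)! = -1/6  (running 1/3)
⟨..|..⟩ = √(3/2)·(1/3) = +0.408248

+0.408248  (= +√(1/6))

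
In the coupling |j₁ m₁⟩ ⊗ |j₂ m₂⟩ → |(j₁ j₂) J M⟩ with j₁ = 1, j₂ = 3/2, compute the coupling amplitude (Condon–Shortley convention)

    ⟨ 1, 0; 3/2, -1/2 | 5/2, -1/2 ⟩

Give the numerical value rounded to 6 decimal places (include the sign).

triangle: 0!×2!×3!/6! = 12/720
(j±m)!: 1!×1!×1!×2!×2!×3! = 24
prefactor² = (2J+1)×Δ×N² = 12/5
  k=0: +1/(0!×0!×1!×1!×1!×2!) = 1/2
Σ = 1/2  ⇒  CG² = 12/5×1/2² = 3/5
CG = +√(3/5) = +0.774597

+0.774597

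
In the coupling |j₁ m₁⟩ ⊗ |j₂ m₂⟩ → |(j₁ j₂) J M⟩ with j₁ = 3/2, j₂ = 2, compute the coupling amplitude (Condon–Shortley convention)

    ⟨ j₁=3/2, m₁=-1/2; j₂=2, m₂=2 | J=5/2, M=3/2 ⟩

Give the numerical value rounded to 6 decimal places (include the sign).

-0.676123  (= −√(16/35))

j₁+j₂−J=1  J+j₁−j₂=2  J−j₁+j₂=3  j₁+j₂+J+1=7
(j₁±m₁, j₂±m₂, J±M) = (1,2,4,0,4,1)
P² = 576/35
sum k=1..1:
  [1] −1/6 = -1/6
S = -1/6
C² = P²·S² = 16/35 ; C = -0.676123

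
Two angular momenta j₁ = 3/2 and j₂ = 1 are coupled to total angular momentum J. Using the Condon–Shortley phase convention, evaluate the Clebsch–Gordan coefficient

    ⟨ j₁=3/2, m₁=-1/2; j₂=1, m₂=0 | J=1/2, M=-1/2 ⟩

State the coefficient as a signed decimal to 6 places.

−√(1/3) = -0.577350

j₁+j₂−J=2  J+j₁−j₂=1  J−j₁+j₂=0  j₁+j₂+J+1=4
(j₁±m₁, j₂±m₂, J±M) = (1,2,1,1,0,1)
P² = 1/3
sum k=1..1:
  [1] −1/1 = -1
S = -1
C² = P²·S² = 1/3 ; C = -0.577350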